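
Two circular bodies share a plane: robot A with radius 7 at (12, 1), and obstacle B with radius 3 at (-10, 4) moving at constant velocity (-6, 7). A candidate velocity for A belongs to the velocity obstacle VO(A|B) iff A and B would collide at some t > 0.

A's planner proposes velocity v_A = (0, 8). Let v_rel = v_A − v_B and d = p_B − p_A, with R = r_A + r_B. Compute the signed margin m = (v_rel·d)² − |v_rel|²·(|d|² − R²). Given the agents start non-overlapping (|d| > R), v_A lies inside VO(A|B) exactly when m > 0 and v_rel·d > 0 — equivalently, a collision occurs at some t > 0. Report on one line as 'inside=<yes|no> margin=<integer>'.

d = (-22, 3),  |d|² = 493;  R = 7+3 = 10,  c = 493−10² = 393
v_rel = (6, 1),  |v_rel|² = 37;  v_rel·d = (6)·(-22) + (1)·(3) = -129
37·t² + 258·t + 393 = 0  ⇒  m = (-129)² − 37·393 = 2100
m = 2100 > 0,  v_rel·d = -129 < 0  ⇒  outside

inside=no margin=2100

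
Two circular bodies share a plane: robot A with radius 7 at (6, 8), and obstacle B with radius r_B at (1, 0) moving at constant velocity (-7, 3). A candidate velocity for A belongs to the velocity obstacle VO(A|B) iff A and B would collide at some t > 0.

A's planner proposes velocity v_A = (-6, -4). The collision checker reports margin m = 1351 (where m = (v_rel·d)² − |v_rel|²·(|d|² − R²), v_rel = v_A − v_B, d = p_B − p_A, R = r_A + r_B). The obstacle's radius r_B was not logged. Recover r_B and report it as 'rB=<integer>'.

m = 1351
d = (-5, -8);  v_rel = (1, -7),  |v_rel|² = 50
v_rel×d = (1)·(-8) − (-7)·(-5) = -43
since m = R²·50 − (-43)²:  R² = (1849 + 1351) / 50 = 64
R = √64 = 8  ⇒  r_B = 8 − 7 = 1

rB=1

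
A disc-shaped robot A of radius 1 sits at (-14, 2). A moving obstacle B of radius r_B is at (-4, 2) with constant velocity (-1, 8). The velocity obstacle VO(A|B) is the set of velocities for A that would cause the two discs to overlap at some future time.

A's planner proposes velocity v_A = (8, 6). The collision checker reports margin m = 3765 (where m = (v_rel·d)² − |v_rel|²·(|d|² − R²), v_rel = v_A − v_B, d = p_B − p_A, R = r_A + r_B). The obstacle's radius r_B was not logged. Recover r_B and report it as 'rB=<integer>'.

m = 3765
d = (10, 0);  v_rel = (9, -2),  |v_rel|² = 85
v_rel×d = (9)·(0) − (-2)·(10) = 20
since m = R²·85 − 20²:  R² = (400 + 3765) / 85 = 49
R = √49 = 7  ⇒  r_B = 7 − 1 = 6

rB=6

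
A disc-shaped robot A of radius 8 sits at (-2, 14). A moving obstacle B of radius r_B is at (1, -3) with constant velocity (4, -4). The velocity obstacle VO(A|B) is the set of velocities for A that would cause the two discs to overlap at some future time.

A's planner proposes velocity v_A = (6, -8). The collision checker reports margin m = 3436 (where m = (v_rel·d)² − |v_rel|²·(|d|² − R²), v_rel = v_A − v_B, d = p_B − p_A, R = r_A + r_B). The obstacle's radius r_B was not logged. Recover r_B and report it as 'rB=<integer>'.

m = 3436
d = (3, -17);  v_rel = (2, -4),  |v_rel|² = 20
v_rel×d = (2)·(-17) − (-4)·(3) = -22
since m = R²·20 − (-22)²:  R² = (484 + 3436) / 20 = 196
R = √196 = 14  ⇒  r_B = 14 − 8 = 6

rB=6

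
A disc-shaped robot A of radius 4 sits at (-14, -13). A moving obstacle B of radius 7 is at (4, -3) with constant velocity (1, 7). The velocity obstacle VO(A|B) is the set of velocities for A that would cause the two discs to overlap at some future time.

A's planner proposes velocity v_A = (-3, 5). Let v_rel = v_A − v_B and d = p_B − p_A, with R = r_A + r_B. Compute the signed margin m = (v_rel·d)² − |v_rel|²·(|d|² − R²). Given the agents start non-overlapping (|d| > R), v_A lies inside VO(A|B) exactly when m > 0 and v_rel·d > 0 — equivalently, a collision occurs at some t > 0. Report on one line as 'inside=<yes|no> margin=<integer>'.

d = (18, 10),  |d|² = 424;  R = 4+7 = 11,  c = 424−11² = 303
v_rel = (-4, -2),  |v_rel|² = 20;  v_rel·d = (-4)·(18) + (-2)·(10) = -92
20·t² + 184·t + 303 = 0  ⇒  m = (-92)² − 20·303 = 2404
m = 2404 > 0,  v_rel·d = -92 < 0  ⇒  outside

inside=no margin=2404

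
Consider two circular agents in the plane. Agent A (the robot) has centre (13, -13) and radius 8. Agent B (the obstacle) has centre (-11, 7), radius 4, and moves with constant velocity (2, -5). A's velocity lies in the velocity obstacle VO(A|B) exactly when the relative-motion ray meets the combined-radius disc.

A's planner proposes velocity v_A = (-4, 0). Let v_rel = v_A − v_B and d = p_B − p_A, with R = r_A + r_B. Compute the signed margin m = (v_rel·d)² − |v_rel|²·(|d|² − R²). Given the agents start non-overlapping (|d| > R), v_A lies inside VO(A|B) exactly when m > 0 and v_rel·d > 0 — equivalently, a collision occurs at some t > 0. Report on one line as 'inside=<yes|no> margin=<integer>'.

d = (-24, 20),  |d|² = 976;  R = 8+4 = 12,  c = 976−12² = 832
v_rel = (-6, 5),  |v_rel|² = 61;  v_rel·d = (-6)·(-24) + (5)·(20) = 244
61·t² − 488·t + 832 = 0  ⇒  m = 244² − 61·832 = 8784
m = 8784 > 0,  v_rel·d = 244 > 0  ⇒  inside

inside=yes margin=8784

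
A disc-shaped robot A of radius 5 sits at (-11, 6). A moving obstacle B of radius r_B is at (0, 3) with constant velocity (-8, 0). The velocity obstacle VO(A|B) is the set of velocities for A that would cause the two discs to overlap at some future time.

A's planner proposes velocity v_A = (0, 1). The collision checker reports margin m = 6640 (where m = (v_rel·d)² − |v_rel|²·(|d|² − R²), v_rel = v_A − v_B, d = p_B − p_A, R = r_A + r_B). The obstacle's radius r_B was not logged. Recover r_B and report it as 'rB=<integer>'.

m = 6640
d = (11, -3);  v_rel = (8, 1),  |v_rel|² = 65
v_rel×d = (8)·(-3) − (1)·(11) = -35
since m = R²·65 − (-35)²:  R² = (1225 + 6640) / 65 = 121
R = √121 = 11  ⇒  r_B = 11 − 5 = 6

rB=6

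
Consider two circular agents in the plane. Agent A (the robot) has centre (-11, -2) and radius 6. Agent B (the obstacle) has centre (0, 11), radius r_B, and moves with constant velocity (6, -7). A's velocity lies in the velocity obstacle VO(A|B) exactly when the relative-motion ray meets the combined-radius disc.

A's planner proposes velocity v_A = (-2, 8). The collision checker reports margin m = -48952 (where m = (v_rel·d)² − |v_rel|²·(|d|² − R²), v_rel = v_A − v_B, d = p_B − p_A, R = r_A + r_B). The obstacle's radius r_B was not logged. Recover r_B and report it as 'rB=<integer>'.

m = -48952
d = (11, 13);  v_rel = (-8, 15),  |v_rel|² = 289
v_rel×d = (-8)·(13) − (15)·(11) = -269
since m = R²·289 − (-269)²:  R² = (72361 + -48952) / 289 = 81
R = √81 = 9  ⇒  r_B = 9 − 6 = 3

rB=3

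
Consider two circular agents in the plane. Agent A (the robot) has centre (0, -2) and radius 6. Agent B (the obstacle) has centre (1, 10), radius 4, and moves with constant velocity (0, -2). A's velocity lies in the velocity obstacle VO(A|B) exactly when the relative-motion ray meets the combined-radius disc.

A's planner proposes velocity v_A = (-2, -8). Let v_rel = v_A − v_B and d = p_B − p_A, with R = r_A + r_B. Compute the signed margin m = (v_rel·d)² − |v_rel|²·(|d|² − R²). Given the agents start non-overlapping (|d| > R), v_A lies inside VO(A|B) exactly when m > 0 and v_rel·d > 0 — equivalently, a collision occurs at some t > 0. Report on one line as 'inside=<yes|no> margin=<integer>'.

d = (1, 12),  |d|² = 145;  R = 6+4 = 10,  c = 145−10² = 45
v_rel = (-2, -6),  |v_rel|² = 40;  v_rel·d = (-2)·(1) + (-6)·(12) = -74
40·t² + 148·t + 45 = 0  ⇒  m = (-74)² − 40·45 = 3676
m = 3676 > 0,  v_rel·d = -74 < 0  ⇒  outside

inside=no margin=3676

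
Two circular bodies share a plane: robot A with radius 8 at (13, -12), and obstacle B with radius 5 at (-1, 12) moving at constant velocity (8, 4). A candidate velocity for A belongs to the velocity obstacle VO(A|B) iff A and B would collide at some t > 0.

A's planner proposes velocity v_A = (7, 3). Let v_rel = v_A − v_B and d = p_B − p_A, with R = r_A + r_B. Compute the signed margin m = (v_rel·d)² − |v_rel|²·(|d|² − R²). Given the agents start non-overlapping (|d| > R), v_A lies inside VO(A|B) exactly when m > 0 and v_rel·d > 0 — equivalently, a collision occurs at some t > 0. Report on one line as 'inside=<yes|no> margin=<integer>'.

d = (-14, 24),  |d|² = 772;  R = 8+5 = 13,  c = 772−13² = 603
v_rel = (-1, -1),  |v_rel|² = 2;  v_rel·d = (-1)·(-14) + (-1)·(24) = -10
2·t² + 20·t + 603 = 0  ⇒  m = (-10)² − 2·603 = -1106
m = -1106 < 0,  v_rel·d = -10 < 0  ⇒  outside

inside=no margin=-1106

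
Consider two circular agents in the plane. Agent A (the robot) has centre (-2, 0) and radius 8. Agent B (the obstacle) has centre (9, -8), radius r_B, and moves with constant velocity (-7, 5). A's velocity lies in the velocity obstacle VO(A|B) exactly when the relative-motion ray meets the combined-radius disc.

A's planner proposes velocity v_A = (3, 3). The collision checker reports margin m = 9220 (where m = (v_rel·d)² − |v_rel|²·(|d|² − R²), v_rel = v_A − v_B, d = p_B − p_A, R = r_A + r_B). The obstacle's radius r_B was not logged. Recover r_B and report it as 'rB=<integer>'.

m = 9220
d = (11, -8);  v_rel = (10, -2),  |v_rel|² = 104
v_rel×d = (10)·(-8) − (-2)·(11) = -58
since m = R²·104 − (-58)²:  R² = (3364 + 9220) / 104 = 121
R = √121 = 11  ⇒  r_B = 11 − 8 = 3

rB=3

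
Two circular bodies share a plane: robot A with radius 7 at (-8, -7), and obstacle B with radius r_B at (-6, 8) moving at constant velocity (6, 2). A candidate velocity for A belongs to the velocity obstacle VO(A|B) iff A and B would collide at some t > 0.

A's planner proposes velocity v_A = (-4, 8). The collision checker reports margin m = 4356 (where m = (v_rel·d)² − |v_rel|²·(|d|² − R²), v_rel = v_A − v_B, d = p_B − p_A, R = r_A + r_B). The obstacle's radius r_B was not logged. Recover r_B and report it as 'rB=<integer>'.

m = 4356
d = (2, 15);  v_rel = (-10, 6),  |v_rel|² = 136
v_rel×d = (-10)·(15) − (6)·(2) = -162
since m = R²·136 − (-162)²:  R² = (26244 + 4356) / 136 = 225
R = √225 = 15  ⇒  r_B = 15 − 7 = 8

rB=8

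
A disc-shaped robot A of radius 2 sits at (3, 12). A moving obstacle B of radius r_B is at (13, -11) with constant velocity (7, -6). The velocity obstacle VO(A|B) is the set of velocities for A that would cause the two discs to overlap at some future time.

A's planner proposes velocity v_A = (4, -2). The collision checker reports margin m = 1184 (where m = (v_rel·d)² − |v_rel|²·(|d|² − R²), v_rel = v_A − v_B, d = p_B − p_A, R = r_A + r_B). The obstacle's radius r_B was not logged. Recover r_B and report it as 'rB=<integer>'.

m = 1184
d = (10, -23);  v_rel = (-3, 4),  |v_rel|² = 25
v_rel×d = (-3)·(-23) − (4)·(10) = 29
since m = R²·25 − 29²:  R² = (841 + 1184) / 25 = 81
R = √81 = 9  ⇒  r_B = 9 − 2 = 7

rB=7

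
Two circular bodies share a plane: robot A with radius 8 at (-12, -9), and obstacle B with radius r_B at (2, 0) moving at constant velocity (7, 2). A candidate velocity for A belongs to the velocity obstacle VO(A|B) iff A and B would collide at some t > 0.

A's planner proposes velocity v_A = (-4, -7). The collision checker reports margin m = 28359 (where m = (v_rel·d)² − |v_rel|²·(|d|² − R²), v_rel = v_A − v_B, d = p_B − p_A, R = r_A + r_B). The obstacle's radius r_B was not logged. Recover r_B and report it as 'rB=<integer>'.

m = 28359
d = (14, 9);  v_rel = (-11, -9),  |v_rel|² = 202
v_rel×d = (-11)·(9) − (-9)·(14) = 27
since m = R²·202 − 27²:  R² = (729 + 28359) / 202 = 144
R = √144 = 12  ⇒  r_B = 12 − 8 = 4

rB=4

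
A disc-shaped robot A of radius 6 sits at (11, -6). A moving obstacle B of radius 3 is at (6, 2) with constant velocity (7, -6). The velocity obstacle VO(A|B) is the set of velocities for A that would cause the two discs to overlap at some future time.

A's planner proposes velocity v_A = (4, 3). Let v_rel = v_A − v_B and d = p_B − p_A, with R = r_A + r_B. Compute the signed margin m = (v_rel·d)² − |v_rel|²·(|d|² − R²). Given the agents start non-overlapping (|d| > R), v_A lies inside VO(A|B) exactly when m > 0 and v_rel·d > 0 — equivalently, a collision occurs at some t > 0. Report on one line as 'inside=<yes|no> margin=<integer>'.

d = (-5, 8),  |d|² = 89;  R = 6+3 = 9,  c = 89−9² = 8
v_rel = (-3, 9),  |v_rel|² = 90;  v_rel·d = (-3)·(-5) + (9)·(8) = 87
90·t² − 174·t + 8 = 0  ⇒  m = 87² − 90·8 = 6849
m = 6849 > 0,  v_rel·d = 87 > 0  ⇒  inside

inside=yes margin=6849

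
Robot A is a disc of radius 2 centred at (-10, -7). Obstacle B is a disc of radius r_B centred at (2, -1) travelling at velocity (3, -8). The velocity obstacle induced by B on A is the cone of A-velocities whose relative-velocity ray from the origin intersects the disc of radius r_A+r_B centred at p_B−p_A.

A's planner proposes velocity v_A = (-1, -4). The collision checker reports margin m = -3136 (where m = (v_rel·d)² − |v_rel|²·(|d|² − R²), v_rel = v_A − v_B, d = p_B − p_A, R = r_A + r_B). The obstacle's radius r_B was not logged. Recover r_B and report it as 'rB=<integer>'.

m = -3136
d = (12, 6);  v_rel = (-4, 4),  |v_rel|² = 32
v_rel×d = (-4)·(6) − (4)·(12) = -72
since m = R²·32 − (-72)²:  R² = (5184 + -3136) / 32 = 64
R = √64 = 8  ⇒  r_B = 8 − 2 = 6

rB=6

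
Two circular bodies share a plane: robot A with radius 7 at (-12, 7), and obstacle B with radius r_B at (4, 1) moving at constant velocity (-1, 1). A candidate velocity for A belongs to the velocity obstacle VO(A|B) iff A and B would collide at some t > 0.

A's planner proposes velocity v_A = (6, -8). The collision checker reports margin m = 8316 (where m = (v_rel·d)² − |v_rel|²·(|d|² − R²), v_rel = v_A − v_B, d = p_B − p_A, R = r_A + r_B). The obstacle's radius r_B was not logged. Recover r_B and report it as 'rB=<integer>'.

m = 8316
d = (16, -6);  v_rel = (7, -9),  |v_rel|² = 130
v_rel×d = (7)·(-6) − (-9)·(16) = 102
since m = R²·130 − 102²:  R² = (10404 + 8316) / 130 = 144
R = √144 = 12  ⇒  r_B = 12 − 7 = 5

rB=5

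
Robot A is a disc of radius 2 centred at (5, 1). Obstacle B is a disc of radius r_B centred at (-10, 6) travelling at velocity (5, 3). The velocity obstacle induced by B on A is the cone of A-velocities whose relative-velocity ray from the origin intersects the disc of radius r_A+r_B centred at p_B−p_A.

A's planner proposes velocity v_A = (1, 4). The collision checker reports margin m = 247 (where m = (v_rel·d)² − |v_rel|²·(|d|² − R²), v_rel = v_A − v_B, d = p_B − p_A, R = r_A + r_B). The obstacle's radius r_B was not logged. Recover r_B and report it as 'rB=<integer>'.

m = 247
d = (-15, 5);  v_rel = (-4, 1),  |v_rel|² = 17
v_rel×d = (-4)·(5) − (1)·(-15) = -5
since m = R²·17 − (-5)²:  R² = (25 + 247) / 17 = 16
R = √16 = 4  ⇒  r_B = 4 − 2 = 2

rB=2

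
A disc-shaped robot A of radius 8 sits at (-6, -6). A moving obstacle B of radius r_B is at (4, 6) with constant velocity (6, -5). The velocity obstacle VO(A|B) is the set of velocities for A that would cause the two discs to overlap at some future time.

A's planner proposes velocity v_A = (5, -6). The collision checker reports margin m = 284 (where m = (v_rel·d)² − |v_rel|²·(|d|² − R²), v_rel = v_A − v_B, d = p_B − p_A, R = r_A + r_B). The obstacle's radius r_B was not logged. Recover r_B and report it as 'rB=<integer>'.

m = 284
d = (10, 12);  v_rel = (-1, -1),  |v_rel|² = 2
v_rel×d = (-1)·(12) − (-1)·(10) = -2
since m = R²·2 − (-2)²:  R² = (4 + 284) / 2 = 144
R = √144 = 12  ⇒  r_B = 12 − 8 = 4

rB=4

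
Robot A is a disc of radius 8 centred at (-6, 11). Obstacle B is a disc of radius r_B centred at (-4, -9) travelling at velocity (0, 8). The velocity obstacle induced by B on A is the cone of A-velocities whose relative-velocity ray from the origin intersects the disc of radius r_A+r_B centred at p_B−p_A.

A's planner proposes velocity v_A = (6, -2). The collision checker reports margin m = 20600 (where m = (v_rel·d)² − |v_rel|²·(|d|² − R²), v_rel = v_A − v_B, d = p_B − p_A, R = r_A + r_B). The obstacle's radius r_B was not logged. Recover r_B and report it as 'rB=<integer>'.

m = 20600
d = (2, -20);  v_rel = (6, -10),  |v_rel|² = 136
v_rel×d = (6)·(-20) − (-10)·(2) = -100
since m = R²·136 − (-100)²:  R² = (10000 + 20600) / 136 = 225
R = √225 = 15  ⇒  r_B = 15 − 8 = 7

rB=7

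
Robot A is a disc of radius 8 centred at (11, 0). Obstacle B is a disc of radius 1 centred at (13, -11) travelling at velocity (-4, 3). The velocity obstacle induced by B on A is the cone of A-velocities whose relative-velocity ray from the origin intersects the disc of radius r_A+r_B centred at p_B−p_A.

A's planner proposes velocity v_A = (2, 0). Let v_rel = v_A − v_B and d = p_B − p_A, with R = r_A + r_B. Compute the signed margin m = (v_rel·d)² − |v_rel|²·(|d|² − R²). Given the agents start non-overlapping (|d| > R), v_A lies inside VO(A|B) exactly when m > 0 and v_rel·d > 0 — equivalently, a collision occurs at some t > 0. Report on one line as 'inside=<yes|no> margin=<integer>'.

d = (2, -11),  |d|² = 125;  R = 8+1 = 9,  c = 125−9² = 44
v_rel = (6, -3),  |v_rel|² = 45;  v_rel·d = (6)·(2) + (-3)·(-11) = 45
45·t² − 90·t + 44 = 0  ⇒  m = 45² − 45·44 = 45
m = 45 > 0,  v_rel·d = 45 > 0  ⇒  inside

inside=yes margin=45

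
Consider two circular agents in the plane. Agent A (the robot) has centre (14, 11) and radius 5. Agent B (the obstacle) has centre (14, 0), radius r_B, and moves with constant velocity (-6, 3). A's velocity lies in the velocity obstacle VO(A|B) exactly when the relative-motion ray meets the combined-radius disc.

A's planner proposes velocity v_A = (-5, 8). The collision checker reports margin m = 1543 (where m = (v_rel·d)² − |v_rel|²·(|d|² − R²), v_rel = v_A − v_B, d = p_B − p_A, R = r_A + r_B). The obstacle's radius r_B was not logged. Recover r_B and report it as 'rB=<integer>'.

m = 1543
d = (0, -11);  v_rel = (1, 5),  |v_rel|² = 26
v_rel×d = (1)·(-11) − (5)·(0) = -11
since m = R²·26 − (-11)²:  R² = (121 + 1543) / 26 = 64
R = √64 = 8  ⇒  r_B = 8 − 5 = 3

rB=3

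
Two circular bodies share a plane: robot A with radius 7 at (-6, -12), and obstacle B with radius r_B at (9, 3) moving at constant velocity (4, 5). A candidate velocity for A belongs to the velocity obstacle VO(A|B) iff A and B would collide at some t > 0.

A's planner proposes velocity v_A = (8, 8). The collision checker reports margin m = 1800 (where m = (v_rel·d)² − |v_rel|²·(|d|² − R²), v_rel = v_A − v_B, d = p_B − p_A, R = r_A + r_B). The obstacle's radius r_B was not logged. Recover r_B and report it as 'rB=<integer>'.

m = 1800
d = (15, 15);  v_rel = (4, 3),  |v_rel|² = 25
v_rel×d = (4)·(15) − (3)·(15) = 15
since m = R²·25 − 15²:  R² = (225 + 1800) / 25 = 81
R = √81 = 9  ⇒  r_B = 9 − 7 = 2

rB=2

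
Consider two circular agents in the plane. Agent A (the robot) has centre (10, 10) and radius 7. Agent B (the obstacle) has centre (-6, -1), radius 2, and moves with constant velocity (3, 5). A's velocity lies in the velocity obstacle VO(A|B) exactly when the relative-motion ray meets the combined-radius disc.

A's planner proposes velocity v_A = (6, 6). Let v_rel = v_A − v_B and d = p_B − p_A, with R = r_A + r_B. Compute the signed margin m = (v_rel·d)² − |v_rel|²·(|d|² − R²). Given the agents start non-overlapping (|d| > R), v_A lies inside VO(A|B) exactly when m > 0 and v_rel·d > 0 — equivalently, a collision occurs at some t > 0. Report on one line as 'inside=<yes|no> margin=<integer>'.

d = (-16, -11),  |d|² = 377;  R = 7+2 = 9,  c = 377−9² = 296
v_rel = (3, 1),  |v_rel|² = 10;  v_rel·d = (3)·(-16) + (1)·(-11) = -59
10·t² + 118·t + 296 = 0  ⇒  m = (-59)² − 10·296 = 521
m = 521 > 0,  v_rel·d = -59 < 0  ⇒  outside

inside=no margin=521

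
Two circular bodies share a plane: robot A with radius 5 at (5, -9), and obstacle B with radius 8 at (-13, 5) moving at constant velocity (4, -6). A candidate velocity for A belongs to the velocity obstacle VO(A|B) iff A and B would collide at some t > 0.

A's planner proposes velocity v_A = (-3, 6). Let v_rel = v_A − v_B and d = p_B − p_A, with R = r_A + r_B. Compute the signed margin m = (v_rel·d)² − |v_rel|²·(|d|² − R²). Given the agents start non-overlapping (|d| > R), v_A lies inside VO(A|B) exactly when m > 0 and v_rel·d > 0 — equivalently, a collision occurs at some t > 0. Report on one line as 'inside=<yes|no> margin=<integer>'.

d = (-18, 14),  |d|² = 520;  R = 5+8 = 13,  c = 520−13² = 351
v_rel = (-7, 12),  |v_rel|² = 193;  v_rel·d = (-7)·(-18) + (12)·(14) = 294
193·t² − 588·t + 351 = 0  ⇒  m = 294² − 193·351 = 18693
m = 18693 > 0,  v_rel·d = 294 > 0  ⇒  inside

inside=yes margin=18693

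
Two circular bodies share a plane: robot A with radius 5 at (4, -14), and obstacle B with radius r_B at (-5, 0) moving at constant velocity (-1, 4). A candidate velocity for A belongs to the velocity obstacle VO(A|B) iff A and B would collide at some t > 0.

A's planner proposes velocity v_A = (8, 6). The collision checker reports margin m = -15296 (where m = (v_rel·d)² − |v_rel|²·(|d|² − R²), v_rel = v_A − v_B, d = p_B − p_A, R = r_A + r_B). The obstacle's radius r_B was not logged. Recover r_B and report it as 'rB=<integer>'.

m = -15296
d = (-9, 14);  v_rel = (9, 2),  |v_rel|² = 85
v_rel×d = (9)·(14) − (2)·(-9) = 144
since m = R²·85 − 144²:  R² = (20736 + -15296) / 85 = 64
R = √64 = 8  ⇒  r_B = 8 − 5 = 3

rB=3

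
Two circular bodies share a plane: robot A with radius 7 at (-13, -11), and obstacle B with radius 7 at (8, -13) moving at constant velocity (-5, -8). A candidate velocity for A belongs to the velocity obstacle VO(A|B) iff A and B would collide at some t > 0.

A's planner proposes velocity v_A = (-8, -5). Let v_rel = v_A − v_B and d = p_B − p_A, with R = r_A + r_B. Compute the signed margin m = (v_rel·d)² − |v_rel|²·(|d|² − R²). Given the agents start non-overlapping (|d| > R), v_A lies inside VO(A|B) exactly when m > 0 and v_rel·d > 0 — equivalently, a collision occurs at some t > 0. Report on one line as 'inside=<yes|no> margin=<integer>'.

d = (21, -2),  |d|² = 445;  R = 7+7 = 14,  c = 445−14² = 249
v_rel = (-3, 3),  |v_rel|² = 18;  v_rel·d = (-3)·(21) + (3)·(-2) = -69
18·t² + 138·t + 249 = 0  ⇒  m = (-69)² − 18·249 = 279
m = 279 > 0,  v_rel·d = -69 < 0  ⇒  outside

inside=no margin=279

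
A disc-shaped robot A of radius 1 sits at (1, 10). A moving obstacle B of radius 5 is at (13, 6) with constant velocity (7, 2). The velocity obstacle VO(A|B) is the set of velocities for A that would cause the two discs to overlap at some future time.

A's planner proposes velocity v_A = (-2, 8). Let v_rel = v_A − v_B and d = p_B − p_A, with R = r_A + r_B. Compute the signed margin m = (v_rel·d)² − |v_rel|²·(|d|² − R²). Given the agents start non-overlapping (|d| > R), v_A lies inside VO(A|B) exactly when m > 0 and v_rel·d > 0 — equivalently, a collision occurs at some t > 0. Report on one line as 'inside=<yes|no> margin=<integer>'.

d = (12, -4),  |d|² = 160;  R = 1+5 = 6,  c = 160−6² = 124
v_rel = (-9, 6),  |v_rel|² = 117;  v_rel·d = (-9)·(12) + (6)·(-4) = -132
117·t² + 264·t + 124 = 0  ⇒  m = (-132)² − 117·124 = 2916
m = 2916 > 0,  v_rel·d = -132 < 0  ⇒  outside

inside=no margin=2916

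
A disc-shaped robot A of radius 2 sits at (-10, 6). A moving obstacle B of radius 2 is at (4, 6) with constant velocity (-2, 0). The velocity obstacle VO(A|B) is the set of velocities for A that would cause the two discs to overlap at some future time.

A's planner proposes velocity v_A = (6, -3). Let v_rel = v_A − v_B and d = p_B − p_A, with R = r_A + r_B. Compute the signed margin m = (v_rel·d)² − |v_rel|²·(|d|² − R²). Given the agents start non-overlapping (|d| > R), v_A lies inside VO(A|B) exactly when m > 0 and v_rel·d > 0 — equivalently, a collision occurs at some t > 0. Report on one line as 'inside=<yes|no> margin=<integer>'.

d = (14, 0),  |d|² = 196;  R = 2+2 = 4,  c = 196−4² = 180
v_rel = (8, -3),  |v_rel|² = 73;  v_rel·d = (8)·(14) + (-3)·(0) = 112
73·t² − 224·t + 180 = 0  ⇒  m = 112² − 73·180 = -596
m = -596 < 0,  v_rel·d = 112 > 0  ⇒  outside

inside=no margin=-596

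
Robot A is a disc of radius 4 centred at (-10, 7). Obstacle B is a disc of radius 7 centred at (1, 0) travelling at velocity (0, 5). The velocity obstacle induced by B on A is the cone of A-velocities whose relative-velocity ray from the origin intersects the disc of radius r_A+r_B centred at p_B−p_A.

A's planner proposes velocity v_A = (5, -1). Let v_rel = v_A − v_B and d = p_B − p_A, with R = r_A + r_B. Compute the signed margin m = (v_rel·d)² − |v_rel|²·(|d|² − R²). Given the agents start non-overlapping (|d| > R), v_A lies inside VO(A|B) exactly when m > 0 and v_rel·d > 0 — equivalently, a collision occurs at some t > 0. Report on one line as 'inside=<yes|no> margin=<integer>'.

d = (11, -7),  |d|² = 170;  R = 4+7 = 11,  c = 170−11² = 49
v_rel = (5, -6),  |v_rel|² = 61;  v_rel·d = (5)·(11) + (-6)·(-7) = 97
61·t² − 194·t + 49 = 0  ⇒  m = 97² − 61·49 = 6420
m = 6420 > 0,  v_rel·d = 97 > 0  ⇒  inside

inside=yes margin=6420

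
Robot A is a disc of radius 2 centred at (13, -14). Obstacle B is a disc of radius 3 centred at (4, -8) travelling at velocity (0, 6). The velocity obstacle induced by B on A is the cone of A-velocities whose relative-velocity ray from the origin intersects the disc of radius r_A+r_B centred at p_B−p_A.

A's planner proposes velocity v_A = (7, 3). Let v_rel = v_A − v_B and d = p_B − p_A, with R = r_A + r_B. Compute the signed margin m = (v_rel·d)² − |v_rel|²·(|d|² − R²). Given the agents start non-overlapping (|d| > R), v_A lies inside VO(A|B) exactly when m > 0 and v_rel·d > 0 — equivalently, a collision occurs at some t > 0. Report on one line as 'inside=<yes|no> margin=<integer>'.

d = (-9, 6),  |d|² = 117;  R = 2+3 = 5,  c = 117−5² = 92
v_rel = (7, -3),  |v_rel|² = 58;  v_rel·d = (7)·(-9) + (-3)·(6) = -81
58·t² + 162·t + 92 = 0  ⇒  m = (-81)² − 58·92 = 1225
m = 1225 > 0,  v_rel·d = -81 < 0  ⇒  outside

inside=no margin=1225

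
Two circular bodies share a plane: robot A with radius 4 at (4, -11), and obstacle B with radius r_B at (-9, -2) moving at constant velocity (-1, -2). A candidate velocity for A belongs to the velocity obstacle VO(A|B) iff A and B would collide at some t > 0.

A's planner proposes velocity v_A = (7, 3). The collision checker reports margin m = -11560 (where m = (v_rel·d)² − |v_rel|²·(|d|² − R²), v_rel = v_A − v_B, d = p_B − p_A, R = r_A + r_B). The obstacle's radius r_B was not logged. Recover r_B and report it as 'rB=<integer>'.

m = -11560
d = (-13, 9);  v_rel = (8, 5),  |v_rel|² = 89
v_rel×d = (8)·(9) − (5)·(-13) = 137
since m = R²·89 − 137²:  R² = (18769 + -11560) / 89 = 81
R = √81 = 9  ⇒  r_B = 9 − 4 = 5

rB=5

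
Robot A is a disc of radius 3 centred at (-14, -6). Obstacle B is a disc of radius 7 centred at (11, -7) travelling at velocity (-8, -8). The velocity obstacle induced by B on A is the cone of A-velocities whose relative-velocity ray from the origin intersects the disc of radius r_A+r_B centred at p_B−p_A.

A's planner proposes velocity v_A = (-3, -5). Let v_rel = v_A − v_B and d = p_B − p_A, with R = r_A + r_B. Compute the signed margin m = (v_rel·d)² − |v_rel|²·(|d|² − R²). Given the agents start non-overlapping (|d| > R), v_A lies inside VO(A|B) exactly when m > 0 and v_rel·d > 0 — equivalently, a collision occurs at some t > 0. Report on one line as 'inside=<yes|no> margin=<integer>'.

d = (25, -1),  |d|² = 626;  R = 3+7 = 10,  c = 626−10² = 526
v_rel = (5, 3),  |v_rel|² = 34;  v_rel·d = (5)·(25) + (3)·(-1) = 122
34·t² − 244·t + 526 = 0  ⇒  m = 122² − 34·526 = -3000
m = -3000 < 0,  v_rel·d = 122 > 0  ⇒  outside

inside=no margin=-3000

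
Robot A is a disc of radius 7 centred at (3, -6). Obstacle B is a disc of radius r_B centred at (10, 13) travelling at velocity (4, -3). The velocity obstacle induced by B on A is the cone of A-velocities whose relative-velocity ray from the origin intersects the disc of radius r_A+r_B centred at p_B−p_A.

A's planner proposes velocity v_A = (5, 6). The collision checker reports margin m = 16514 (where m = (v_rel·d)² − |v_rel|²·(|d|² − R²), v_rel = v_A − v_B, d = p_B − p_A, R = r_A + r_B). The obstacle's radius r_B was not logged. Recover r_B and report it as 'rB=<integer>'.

m = 16514
d = (7, 19);  v_rel = (1, 9),  |v_rel|² = 82
v_rel×d = (1)·(19) − (9)·(7) = -44
since m = R²·82 − (-44)²:  R² = (1936 + 16514) / 82 = 225
R = √225 = 15  ⇒  r_B = 15 − 7 = 8

rB=8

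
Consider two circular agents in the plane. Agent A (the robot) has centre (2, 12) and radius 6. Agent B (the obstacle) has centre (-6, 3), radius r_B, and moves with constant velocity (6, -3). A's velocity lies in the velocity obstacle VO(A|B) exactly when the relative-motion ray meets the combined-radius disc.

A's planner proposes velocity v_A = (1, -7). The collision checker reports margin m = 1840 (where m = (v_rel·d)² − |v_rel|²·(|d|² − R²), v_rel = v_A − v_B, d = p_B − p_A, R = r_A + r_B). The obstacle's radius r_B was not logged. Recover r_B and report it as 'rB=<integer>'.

m = 1840
d = (-8, -9);  v_rel = (-5, -4),  |v_rel|² = 41
v_rel×d = (-5)·(-9) − (-4)·(-8) = 13
since m = R²·41 − 13²:  R² = (169 + 1840) / 41 = 49
R = √49 = 7  ⇒  r_B = 7 − 6 = 1

rB=1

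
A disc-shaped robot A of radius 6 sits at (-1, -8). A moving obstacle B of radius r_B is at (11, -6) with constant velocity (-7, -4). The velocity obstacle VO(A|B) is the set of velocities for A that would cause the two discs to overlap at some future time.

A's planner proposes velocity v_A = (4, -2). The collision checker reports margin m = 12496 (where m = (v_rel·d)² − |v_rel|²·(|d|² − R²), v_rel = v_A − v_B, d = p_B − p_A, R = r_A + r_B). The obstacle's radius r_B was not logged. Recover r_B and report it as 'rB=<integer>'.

m = 12496
d = (12, 2);  v_rel = (11, 2),  |v_rel|² = 125
v_rel×d = (11)·(2) − (2)·(12) = -2
since m = R²·125 − (-2)²:  R² = (4 + 12496) / 125 = 100
R = √100 = 10  ⇒  r_B = 10 − 6 = 4

rB=4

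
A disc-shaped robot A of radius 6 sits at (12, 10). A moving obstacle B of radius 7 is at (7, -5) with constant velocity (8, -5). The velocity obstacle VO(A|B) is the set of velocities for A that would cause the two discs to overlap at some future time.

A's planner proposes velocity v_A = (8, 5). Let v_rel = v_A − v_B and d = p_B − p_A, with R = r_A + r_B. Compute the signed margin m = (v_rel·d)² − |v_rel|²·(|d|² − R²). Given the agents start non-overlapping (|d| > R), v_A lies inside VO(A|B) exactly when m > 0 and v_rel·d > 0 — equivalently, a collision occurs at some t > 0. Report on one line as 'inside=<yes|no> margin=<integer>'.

d = (-5, -15),  |d|² = 250;  R = 6+7 = 13,  c = 250−13² = 81
v_rel = (0, 10),  |v_rel|² = 100;  v_rel·d = (0)·(-5) + (10)·(-15) = -150
100·t² + 300·t + 81 = 0  ⇒  m = (-150)² − 100·81 = 14400
m = 14400 > 0,  v_rel·d = -150 < 0  ⇒  outside

inside=no margin=14400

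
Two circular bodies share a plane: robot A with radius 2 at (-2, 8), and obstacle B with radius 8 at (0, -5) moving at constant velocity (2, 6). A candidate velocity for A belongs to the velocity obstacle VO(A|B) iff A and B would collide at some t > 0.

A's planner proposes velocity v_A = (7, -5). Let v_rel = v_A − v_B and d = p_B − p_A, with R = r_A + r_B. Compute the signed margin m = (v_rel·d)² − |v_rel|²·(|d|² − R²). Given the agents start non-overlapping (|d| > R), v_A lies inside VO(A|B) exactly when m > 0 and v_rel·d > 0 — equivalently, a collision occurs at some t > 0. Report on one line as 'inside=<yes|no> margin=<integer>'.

d = (2, -13),  |d|² = 173;  R = 2+8 = 10,  c = 173−10² = 73
v_rel = (5, -11),  |v_rel|² = 146;  v_rel·d = (5)·(2) + (-11)·(-13) = 153
146·t² − 306·t + 73 = 0  ⇒  m = 153² − 146·73 = 12751
m = 12751 > 0,  v_rel·d = 153 > 0  ⇒  inside

inside=yes margin=12751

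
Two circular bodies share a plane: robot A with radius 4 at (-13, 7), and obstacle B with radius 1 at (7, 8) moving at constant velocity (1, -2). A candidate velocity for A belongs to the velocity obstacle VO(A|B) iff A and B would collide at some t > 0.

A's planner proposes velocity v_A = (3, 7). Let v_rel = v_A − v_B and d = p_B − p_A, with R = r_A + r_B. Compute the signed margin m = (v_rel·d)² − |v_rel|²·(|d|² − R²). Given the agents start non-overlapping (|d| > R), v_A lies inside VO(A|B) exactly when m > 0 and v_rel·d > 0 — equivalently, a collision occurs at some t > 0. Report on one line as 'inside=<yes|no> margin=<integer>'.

d = (20, 1),  |d|² = 401;  R = 4+1 = 5,  c = 401−5² = 376
v_rel = (2, 9),  |v_rel|² = 85;  v_rel·d = (2)·(20) + (9)·(1) = 49
85·t² − 98·t + 376 = 0  ⇒  m = 49² − 85·376 = -29559
m = -29559 < 0,  v_rel·d = 49 > 0  ⇒  outside

inside=no margin=-29559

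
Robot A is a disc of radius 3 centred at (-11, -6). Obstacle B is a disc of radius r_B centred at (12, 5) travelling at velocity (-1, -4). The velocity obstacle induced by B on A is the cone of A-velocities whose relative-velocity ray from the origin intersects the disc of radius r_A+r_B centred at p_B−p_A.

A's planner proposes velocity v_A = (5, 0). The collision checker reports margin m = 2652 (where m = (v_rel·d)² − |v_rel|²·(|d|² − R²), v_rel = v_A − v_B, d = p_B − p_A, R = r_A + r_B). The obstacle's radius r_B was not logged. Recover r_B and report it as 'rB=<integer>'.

m = 2652
d = (23, 11);  v_rel = (6, 4),  |v_rel|² = 52
v_rel×d = (6)·(11) − (4)·(23) = -26
since m = R²·52 − (-26)²:  R² = (676 + 2652) / 52 = 64
R = √64 = 8  ⇒  r_B = 8 − 3 = 5

rB=5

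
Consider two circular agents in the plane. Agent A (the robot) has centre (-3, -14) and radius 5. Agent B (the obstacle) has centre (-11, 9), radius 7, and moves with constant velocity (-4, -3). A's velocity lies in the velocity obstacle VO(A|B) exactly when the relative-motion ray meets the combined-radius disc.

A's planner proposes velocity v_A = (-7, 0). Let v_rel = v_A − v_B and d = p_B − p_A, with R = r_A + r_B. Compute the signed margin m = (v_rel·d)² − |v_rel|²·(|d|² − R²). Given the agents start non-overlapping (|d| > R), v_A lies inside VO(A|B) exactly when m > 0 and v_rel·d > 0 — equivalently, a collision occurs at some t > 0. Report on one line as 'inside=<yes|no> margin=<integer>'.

d = (-8, 23),  |d|² = 593;  R = 5+7 = 12,  c = 593−12² = 449
v_rel = (-3, 3),  |v_rel|² = 18;  v_rel·d = (-3)·(-8) + (3)·(23) = 93
18·t² − 186·t + 449 = 0  ⇒  m = 93² − 18·449 = 567
m = 567 > 0,  v_rel·d = 93 > 0  ⇒  inside

inside=yes margin=567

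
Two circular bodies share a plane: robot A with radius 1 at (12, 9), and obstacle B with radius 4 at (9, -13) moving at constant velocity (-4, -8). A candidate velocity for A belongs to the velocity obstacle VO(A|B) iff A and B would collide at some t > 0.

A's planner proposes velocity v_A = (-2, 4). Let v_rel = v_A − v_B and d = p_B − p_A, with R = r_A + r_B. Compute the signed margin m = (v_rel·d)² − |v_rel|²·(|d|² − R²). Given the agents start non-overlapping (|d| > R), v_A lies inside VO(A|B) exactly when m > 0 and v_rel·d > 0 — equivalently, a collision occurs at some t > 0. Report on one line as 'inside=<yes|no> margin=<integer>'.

d = (-3, -22),  |d|² = 493;  R = 1+4 = 5,  c = 493−5² = 468
v_rel = (2, 12),  |v_rel|² = 148;  v_rel·d = (2)·(-3) + (12)·(-22) = -270
148·t² + 540·t + 468 = 0  ⇒  m = (-270)² − 148·468 = 3636
m = 3636 > 0,  v_rel·d = -270 < 0  ⇒  outside

inside=no margin=3636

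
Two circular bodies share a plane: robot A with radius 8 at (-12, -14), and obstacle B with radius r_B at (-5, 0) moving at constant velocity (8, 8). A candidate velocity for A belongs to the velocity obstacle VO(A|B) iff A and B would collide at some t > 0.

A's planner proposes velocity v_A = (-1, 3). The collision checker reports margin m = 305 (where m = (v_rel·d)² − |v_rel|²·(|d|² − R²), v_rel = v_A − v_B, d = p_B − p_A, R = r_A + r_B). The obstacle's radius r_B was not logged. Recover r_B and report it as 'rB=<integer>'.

m = 305
d = (7, 14);  v_rel = (-9, -5),  |v_rel|² = 106
v_rel×d = (-9)·(14) − (-5)·(7) = -91
since m = R²·106 − (-91)²:  R² = (8281 + 305) / 106 = 81
R = √81 = 9  ⇒  r_B = 9 − 8 = 1

rB=1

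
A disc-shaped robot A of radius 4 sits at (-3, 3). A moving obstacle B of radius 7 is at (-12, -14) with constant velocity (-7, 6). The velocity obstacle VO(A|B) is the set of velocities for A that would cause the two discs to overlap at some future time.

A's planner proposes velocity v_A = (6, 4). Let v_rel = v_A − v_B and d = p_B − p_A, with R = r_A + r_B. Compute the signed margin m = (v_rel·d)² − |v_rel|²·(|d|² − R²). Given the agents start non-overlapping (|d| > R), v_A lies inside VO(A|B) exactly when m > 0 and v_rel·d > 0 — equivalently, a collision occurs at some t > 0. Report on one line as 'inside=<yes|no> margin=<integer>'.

d = (-9, -17),  |d|² = 370;  R = 4+7 = 11,  c = 370−11² = 249
v_rel = (13, -2),  |v_rel|² = 173;  v_rel·d = (13)·(-9) + (-2)·(-17) = -83
173·t² + 166·t + 249 = 0  ⇒  m = (-83)² − 173·249 = -36188
m = -36188 < 0,  v_rel·d = -83 < 0  ⇒  outside

inside=no margin=-36188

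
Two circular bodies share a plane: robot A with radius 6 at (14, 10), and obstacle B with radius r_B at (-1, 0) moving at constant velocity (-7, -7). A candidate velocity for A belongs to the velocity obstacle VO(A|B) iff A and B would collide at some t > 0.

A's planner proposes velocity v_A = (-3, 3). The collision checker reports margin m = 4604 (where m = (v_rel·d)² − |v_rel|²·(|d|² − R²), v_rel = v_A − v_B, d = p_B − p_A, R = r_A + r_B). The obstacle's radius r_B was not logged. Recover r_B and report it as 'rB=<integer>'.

m = 4604
d = (-15, -10);  v_rel = (4, 10),  |v_rel|² = 116
v_rel×d = (4)·(-10) − (10)·(-15) = 110
since m = R²·116 − 110²:  R² = (12100 + 4604) / 116 = 144
R = √144 = 12  ⇒  r_B = 12 − 6 = 6

rB=6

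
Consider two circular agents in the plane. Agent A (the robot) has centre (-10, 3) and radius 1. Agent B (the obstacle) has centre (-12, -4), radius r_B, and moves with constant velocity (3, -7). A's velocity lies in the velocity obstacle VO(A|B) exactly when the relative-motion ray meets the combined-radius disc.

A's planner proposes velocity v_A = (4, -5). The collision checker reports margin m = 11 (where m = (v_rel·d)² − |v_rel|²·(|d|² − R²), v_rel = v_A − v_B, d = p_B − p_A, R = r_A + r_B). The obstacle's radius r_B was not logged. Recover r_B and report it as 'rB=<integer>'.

m = 11
d = (-2, -7);  v_rel = (1, 2),  |v_rel|² = 5
v_rel×d = (1)·(-7) − (2)·(-2) = -3
since m = R²·5 − (-3)²:  R² = (9 + 11) / 5 = 4
R = √4 = 2  ⇒  r_B = 2 − 1 = 1

rB=1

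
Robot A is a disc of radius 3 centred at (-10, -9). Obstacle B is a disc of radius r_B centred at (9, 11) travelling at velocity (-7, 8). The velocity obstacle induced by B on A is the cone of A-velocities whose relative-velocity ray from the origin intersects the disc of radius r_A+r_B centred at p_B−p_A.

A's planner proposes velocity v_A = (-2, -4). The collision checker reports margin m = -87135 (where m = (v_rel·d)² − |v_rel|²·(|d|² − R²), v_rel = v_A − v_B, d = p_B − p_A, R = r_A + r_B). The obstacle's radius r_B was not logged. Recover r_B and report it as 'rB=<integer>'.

m = -87135
d = (19, 20);  v_rel = (5, -12),  |v_rel|² = 169
v_rel×d = (5)·(20) − (-12)·(19) = 328
since m = R²·169 − 328²:  R² = (107584 + -87135) / 169 = 121
R = √121 = 11  ⇒  r_B = 11 − 3 = 8

rB=8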